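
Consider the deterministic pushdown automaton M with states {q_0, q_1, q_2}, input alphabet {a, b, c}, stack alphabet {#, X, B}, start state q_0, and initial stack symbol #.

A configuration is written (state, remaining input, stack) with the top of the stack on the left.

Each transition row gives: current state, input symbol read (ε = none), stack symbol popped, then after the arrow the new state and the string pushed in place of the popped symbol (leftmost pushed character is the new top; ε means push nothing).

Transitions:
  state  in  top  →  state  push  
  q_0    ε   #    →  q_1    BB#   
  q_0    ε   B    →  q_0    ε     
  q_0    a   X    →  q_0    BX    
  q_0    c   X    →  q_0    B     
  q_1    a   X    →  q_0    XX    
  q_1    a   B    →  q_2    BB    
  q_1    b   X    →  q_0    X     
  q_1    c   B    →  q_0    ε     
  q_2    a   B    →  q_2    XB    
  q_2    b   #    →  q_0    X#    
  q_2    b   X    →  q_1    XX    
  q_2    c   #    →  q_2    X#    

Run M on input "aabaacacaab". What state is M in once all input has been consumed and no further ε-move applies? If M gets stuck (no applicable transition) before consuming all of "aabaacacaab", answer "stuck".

(q_0, aabaacacaab, #)
  ε-move, top #: go to q_1, push BB# → (q_1, aabaacacaab, BB#)
  read a, top B: go to q_2, push BB → (q_2, abaacacaab, BBB#)
  read a, top B: go to q_2, push XB → (q_2, baacacaab, XBBB#)
  read b, top X: go to q_1, push XX → (q_1, aacacaab, XXBBB#)
  read a, top X: go to q_0, push XX → (q_0, acacaab, XXXBBB#)
  read a, top X: go to q_0, push BX → (q_0, cacaab, BXXXBBB#)
  ε-move, top B: go to q_0, push ε → (q_0, cacaab, XXXBBB#)
  read c, top X: go to q_0, push B → (q_0, acaab, BXXBBB#)
  ε-move, top B: go to q_0, push ε → (q_0, acaab, XXBBB#)
  read a, top X: go to q_0, push BX → (q_0, caab, BXXBBB#)
  ε-move, top B: go to q_0, push ε → (q_0, caab, XXBBB#)
  read c, top X: go to q_0, push B → (q_0, aab, BXBBB#)
  ε-move, top B: go to q_0, push ε → (q_0, aab, XBBB#)
  read a, top X: go to q_0, push BX → (q_0, ab, BXBBB#)
  ε-move, top B: go to q_0, push ε → (q_0, ab, XBBB#)
  read a, top X: go to q_0, push BX → (q_0, b, BXBBB#)
  ε-move, top B: go to q_0, push ε → (q_0, b, XBBB#)
No transition for (q_0, b, top X); M blocks with input b remaining.

stuck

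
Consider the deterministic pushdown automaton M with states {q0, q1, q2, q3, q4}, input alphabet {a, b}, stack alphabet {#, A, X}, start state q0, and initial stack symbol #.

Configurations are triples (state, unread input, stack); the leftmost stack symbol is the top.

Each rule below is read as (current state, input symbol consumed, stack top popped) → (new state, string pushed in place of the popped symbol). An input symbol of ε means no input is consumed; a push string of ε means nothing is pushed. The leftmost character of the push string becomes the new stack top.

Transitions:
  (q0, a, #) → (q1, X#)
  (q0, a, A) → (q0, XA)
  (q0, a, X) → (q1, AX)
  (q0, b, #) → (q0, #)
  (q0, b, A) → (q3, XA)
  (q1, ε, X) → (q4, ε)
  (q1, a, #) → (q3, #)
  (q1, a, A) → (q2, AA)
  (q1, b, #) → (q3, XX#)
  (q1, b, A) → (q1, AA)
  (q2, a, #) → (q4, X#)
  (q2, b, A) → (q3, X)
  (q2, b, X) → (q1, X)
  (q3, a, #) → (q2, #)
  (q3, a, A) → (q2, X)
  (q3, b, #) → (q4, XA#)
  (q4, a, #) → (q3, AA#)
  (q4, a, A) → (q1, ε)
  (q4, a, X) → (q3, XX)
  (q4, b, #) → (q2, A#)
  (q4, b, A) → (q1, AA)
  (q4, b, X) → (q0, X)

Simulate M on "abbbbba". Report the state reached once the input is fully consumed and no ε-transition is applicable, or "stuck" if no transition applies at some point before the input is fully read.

stuck

(q0, abbbbba, #) ⊢ (q1, bbbbba, X#) ⊢ (q4, bbbbba, #) ⊢ (q2, bbbba, A#) ⊢ (q3, bbba, X#)
No transition for (q3, b, top X); M blocks with input bbba remaining.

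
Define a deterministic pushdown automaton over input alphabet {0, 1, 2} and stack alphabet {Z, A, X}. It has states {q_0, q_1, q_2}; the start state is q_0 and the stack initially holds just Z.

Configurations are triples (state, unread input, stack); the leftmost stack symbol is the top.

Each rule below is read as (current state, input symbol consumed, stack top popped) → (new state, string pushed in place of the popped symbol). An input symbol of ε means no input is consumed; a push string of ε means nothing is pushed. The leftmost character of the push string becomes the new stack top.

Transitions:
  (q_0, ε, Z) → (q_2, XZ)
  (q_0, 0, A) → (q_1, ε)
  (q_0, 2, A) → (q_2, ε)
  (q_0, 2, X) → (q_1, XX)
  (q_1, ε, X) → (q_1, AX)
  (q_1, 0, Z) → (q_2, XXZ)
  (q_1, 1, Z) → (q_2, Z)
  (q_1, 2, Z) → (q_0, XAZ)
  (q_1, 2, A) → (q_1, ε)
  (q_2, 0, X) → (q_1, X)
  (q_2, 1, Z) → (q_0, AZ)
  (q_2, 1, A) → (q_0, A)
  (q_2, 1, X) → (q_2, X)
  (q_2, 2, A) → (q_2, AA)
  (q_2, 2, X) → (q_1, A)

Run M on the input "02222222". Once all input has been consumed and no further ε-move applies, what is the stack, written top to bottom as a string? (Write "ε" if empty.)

AXZ

(q_0, 02222222, Z)
  ε-move, top Z: go to q_2, push XZ → (q_2, 02222222, XZ)
  read 0, top X: go to q_1, push X → (q_1, 2222222, XZ)
  ε-move, top X: go to q_1, push AX → (q_1, 2222222, AXZ)
  read 2, top A: go to q_1, push ε → (q_1, 222222, XZ)
  ε-move, top X: go to q_1, push AX → (q_1, 222222, AXZ)
  read 2, top A: go to q_1, push ε → (q_1, 22222, XZ)
  ε-move, top X: go to q_1, push AX → (q_1, 22222, AXZ)
  read 2, top A: go to q_1, push ε → (q_1, 2222, XZ)
  ε-move, top X: go to q_1, push AX → (q_1, 2222, AXZ)
  read 2, top A: go to q_1, push ε → (q_1, 222, XZ)
  ε-move, top X: go to q_1, push AX → (q_1, 222, AXZ)
  read 2, top A: go to q_1, push ε → (q_1, 22, XZ)
  ε-move, top X: go to q_1, push AX → (q_1, 22, AXZ)
  read 2, top A: go to q_1, push ε → (q_1, 2, XZ)
  ε-move, top X: go to q_1, push AX → (q_1, 2, AXZ)
  read 2, top A: go to q_1, push ε → (q_1, ε, XZ)
  ε-move, top X: go to q_1, push AX → (q_1, ε, AXZ)
All input consumed in state q_1 with stack AXZ.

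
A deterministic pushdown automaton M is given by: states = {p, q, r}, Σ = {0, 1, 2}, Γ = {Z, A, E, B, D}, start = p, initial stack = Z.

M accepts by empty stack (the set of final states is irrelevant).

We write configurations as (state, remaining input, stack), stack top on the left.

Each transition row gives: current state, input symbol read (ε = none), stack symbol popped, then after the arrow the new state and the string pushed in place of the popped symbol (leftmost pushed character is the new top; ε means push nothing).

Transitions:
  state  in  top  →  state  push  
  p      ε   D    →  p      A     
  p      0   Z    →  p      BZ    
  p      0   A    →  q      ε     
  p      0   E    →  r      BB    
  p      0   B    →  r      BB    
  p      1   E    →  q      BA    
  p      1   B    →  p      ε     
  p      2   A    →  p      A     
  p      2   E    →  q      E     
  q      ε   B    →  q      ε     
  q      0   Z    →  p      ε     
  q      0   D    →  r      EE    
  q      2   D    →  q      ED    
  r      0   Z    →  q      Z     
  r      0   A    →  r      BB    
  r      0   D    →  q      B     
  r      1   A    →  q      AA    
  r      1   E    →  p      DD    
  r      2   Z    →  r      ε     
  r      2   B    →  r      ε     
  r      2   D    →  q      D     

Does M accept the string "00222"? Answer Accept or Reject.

Accept

(p, 00222, Z) ⊢ (p, 0222, BZ) ⊢ (r, 222, BBZ) ⊢ (r, 22, BZ) ⊢ (r, 2, Z) ⊢ (r, ε, ε)
All input consumed and the stack is empty.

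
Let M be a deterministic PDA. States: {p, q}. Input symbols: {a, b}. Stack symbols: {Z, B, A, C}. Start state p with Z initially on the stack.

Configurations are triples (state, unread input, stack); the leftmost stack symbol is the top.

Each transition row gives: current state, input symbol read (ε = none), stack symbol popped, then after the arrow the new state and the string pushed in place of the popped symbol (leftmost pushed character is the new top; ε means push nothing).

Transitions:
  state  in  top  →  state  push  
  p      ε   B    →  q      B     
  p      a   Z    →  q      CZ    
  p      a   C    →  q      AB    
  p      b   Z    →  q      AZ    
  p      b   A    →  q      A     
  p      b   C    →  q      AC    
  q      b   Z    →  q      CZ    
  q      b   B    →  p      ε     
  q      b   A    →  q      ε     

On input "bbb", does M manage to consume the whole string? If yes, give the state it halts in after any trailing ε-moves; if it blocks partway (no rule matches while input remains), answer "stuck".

(p, bbb, Z)
  read b, top Z: go to q, push AZ → (q, bb, AZ)
  read b, top A: go to q, push ε → (q, b, Z)
  read b, top Z: go to q, push CZ → (q, ε, CZ)
All input consumed; M is in state q.

q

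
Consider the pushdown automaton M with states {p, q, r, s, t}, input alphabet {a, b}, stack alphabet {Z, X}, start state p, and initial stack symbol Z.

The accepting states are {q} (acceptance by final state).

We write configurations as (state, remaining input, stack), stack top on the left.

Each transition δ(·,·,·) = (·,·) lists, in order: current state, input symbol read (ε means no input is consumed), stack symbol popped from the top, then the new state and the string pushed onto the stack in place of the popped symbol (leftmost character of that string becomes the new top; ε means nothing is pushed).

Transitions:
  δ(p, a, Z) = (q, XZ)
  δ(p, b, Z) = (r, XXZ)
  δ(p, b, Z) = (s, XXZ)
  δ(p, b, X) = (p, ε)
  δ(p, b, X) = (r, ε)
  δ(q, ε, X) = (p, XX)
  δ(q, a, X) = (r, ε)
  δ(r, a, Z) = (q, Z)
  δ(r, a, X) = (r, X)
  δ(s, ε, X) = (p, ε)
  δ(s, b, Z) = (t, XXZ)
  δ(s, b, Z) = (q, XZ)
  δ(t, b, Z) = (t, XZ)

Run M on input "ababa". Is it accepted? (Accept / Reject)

Reject

No computation consumes all input and reaches a final state.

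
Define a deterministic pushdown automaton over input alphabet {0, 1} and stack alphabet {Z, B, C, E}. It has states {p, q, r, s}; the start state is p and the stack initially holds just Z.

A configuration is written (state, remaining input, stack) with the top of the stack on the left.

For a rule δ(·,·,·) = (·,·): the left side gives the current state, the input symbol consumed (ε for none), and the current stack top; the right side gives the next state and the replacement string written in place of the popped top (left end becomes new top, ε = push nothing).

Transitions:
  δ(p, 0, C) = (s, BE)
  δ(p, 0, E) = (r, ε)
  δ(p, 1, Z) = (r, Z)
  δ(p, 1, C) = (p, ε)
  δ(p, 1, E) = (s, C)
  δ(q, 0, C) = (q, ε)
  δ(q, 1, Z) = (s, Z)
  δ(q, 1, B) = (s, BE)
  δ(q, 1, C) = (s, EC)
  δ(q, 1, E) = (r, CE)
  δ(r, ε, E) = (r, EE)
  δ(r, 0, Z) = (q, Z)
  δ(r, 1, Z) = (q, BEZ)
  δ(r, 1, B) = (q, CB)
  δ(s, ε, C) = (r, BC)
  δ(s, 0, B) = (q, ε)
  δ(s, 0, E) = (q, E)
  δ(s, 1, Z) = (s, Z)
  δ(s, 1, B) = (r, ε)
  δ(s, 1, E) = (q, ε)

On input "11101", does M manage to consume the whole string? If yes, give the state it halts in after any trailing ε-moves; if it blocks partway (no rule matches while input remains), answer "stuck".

r

(p, 11101, Z) ⊢ (r, 1101, Z) ⊢ (q, 101, BEZ) ⊢ (s, 01, BEEZ) ⊢ (q, 1, EEZ) ⊢ (r, ε, CEEZ)
All input consumed; M is in state r.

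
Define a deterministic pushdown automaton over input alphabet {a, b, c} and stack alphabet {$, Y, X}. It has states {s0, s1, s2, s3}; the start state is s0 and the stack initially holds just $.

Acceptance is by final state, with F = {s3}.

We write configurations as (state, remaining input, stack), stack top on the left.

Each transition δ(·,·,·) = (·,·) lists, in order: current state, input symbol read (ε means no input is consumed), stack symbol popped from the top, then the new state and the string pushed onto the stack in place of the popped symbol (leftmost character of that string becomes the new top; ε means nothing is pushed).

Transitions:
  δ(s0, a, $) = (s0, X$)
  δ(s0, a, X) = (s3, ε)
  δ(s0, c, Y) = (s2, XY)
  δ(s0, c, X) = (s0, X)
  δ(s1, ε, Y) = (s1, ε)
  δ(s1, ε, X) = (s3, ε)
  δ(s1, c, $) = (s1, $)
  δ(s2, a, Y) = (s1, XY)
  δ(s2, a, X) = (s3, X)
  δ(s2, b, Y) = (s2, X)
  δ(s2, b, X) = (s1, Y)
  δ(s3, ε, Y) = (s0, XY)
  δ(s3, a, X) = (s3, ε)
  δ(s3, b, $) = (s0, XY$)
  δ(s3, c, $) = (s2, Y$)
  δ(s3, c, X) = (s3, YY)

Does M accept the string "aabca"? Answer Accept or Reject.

(s0, aabca, $) ⊢ (s0, abca, X$) ⊢ (s3, bca, $) ⊢ (s0, ca, XY$) ⊢ (s0, a, XY$) ⊢ (s3, ε, Y$)
All input consumed; state s3 ∈ F.

Accept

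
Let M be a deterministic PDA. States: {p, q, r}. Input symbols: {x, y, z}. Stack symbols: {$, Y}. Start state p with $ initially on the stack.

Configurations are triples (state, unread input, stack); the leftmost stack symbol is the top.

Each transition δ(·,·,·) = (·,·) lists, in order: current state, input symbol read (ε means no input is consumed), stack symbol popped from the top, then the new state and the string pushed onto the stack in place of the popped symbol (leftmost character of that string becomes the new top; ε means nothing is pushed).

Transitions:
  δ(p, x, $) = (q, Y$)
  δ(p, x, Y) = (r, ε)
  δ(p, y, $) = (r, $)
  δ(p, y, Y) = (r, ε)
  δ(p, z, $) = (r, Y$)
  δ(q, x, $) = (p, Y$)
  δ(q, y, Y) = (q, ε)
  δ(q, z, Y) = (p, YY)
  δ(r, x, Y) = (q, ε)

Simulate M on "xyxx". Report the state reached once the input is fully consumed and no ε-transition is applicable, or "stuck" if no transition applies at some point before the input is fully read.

(p, xyxx, $) ⊢ (q, yxx, Y$) ⊢ (q, xx, $) ⊢ (p, x, Y$) ⊢ (r, ε, $)
All input consumed; M is in state r.

r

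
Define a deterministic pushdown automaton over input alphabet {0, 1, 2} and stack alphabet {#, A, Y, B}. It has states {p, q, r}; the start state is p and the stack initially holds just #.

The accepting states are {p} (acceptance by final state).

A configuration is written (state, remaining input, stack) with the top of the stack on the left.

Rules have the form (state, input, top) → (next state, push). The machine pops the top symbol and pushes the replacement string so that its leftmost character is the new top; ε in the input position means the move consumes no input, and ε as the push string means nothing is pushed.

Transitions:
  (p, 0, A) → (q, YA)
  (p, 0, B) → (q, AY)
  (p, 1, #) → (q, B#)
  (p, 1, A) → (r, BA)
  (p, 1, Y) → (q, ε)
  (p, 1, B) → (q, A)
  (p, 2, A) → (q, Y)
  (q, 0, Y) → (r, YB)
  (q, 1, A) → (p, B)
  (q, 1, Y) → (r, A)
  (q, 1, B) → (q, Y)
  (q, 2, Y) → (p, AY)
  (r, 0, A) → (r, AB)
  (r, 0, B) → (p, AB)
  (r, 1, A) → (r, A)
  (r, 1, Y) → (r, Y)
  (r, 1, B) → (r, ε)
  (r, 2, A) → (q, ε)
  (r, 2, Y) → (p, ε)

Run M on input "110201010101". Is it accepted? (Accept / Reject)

Accept

(p, 110201010101, #) ⊢ (q, 10201010101, B#) ⊢ (q, 0201010101, Y#) ⊢ (r, 201010101, YB#) ⊢ (p, 01010101, B#) ⊢ (q, 1010101, AY#) ⊢ (p, 010101, BY#) ⊢ (q, 10101, AYY#) ⊢ (p, 0101, BYY#) ⊢ (q, 101, AYYY#) ⊢ (p, 01, BYYY#) ⊢ (q, 1, AYYYY#) ⊢ (p, ε, BYYYY#)
All input consumed; state p ∈ F.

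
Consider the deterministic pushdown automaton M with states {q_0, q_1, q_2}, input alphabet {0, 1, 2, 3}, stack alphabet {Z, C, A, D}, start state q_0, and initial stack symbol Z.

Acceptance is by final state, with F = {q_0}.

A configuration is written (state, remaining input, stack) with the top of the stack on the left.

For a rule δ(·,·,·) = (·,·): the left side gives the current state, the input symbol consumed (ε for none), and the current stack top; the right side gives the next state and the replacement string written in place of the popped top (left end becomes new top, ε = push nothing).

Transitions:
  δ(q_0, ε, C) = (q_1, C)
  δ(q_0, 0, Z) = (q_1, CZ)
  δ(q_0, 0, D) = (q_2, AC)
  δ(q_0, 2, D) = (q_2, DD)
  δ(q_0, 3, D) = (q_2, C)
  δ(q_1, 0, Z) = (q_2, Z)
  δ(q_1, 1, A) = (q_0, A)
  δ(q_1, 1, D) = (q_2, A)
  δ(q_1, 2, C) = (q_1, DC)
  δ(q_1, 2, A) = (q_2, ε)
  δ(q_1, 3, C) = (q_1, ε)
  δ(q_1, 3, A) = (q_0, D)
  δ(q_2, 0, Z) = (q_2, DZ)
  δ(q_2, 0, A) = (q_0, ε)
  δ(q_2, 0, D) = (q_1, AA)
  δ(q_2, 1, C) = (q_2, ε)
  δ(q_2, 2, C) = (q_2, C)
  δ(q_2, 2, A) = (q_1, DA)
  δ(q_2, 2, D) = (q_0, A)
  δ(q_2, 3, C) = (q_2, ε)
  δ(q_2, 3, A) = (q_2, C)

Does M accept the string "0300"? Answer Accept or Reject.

Reject

(q_0, 0300, Z) ⊢ (q_1, 300, CZ) ⊢ (q_1, 00, Z) ⊢ (q_2, 0, Z) ⊢ (q_2, ε, DZ)
All input consumed; state q_2 ∉ F and no further ε-move applies.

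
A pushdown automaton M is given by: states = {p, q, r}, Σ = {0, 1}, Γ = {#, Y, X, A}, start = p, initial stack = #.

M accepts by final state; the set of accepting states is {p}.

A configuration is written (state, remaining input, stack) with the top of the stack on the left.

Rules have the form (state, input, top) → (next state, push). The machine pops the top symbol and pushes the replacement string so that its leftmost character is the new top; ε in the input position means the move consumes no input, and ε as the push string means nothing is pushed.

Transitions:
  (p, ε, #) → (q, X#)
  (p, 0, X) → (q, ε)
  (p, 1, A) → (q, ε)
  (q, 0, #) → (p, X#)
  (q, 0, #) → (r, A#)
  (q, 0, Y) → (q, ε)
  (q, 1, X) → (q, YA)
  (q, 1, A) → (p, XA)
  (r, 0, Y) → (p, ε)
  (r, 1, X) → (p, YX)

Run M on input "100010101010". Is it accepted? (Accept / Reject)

Reject

No computation consumes all input and reaches a final state.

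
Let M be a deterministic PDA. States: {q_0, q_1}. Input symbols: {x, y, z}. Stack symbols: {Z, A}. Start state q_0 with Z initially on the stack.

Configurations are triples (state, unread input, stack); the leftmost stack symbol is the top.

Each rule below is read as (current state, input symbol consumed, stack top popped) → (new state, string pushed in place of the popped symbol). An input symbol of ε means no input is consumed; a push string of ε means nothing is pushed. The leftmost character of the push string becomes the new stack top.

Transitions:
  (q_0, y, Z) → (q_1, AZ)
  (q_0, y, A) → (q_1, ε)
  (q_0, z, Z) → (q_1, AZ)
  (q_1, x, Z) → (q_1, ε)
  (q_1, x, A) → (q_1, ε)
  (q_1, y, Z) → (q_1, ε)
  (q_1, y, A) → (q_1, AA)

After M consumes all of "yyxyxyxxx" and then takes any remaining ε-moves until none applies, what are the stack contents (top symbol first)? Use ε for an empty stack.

(q_0, yyxyxyxxx, Z)
  read y, top Z: go to q_1, push AZ → (q_1, yxyxyxxx, AZ)
  read y, top A: go to q_1, push AA → (q_1, xyxyxxx, AAZ)
  read x, top A: go to q_1, push ε → (q_1, yxyxxx, AZ)
  read y, top A: go to q_1, push AA → (q_1, xyxxx, AAZ)
  read x, top A: go to q_1, push ε → (q_1, yxxx, AZ)
  read y, top A: go to q_1, push AA → (q_1, xxx, AAZ)
  read x, top A: go to q_1, push ε → (q_1, xx, AZ)
  read x, top A: go to q_1, push ε → (q_1, x, Z)
  read x, top Z: go to q_1, push ε → (q_1, ε, ε)
All input consumed in state q_1 with stack ε.

ε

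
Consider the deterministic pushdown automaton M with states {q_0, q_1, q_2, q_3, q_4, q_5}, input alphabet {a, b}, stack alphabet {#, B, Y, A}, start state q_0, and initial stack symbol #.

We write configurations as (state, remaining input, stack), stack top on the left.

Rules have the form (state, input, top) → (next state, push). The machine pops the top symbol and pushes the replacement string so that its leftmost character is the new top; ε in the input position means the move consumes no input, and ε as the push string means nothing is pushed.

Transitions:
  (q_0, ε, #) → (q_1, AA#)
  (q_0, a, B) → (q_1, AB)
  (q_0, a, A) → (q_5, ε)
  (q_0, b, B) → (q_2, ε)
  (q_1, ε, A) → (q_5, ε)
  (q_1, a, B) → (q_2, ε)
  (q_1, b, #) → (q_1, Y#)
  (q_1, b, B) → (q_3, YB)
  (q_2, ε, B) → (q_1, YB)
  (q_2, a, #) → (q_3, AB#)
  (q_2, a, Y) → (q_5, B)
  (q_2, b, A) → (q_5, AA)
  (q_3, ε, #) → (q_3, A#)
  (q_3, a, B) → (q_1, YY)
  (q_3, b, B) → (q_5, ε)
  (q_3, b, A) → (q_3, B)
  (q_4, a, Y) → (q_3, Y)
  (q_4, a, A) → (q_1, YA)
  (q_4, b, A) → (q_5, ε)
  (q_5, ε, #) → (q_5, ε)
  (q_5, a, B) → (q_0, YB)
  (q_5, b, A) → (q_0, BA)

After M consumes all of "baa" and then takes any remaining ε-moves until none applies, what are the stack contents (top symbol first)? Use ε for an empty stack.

YBA#

(q_0, baa, #)
  ε-move, top #: go to q_1, push AA# → (q_1, baa, AA#)
  ε-move, top A: go to q_5, push ε → (q_5, baa, A#)
  read b, top A: go to q_0, push BA → (q_0, aa, BA#)
  read a, top B: go to q_1, push AB → (q_1, a, ABA#)
  ε-move, top A: go to q_5, push ε → (q_5, a, BA#)
  read a, top B: go to q_0, push YB → (q_0, ε, YBA#)
All input consumed in state q_0 with stack YBA#.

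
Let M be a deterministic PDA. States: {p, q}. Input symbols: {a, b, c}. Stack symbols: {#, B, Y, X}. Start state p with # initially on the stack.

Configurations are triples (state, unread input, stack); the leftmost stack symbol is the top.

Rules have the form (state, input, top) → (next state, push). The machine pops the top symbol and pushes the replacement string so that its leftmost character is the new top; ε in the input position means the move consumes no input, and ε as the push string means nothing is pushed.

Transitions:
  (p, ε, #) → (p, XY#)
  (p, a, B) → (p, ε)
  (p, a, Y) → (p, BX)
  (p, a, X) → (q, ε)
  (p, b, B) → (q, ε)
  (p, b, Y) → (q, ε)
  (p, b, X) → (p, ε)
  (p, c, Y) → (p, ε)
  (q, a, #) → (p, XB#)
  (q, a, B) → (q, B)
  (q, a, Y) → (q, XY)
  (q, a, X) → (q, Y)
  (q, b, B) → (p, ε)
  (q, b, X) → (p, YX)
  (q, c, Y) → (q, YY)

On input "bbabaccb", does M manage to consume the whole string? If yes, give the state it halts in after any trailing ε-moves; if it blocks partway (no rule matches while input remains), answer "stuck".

(p, bbabaccb, #) ⊢ (p, bbabaccb, XY#) ⊢ (p, babaccb, Y#) ⊢ (q, abaccb, #) ⊢ (p, baccb, XB#) ⊢ (p, accb, B#) ⊢ (p, ccb, #) ⊢ (p, ccb, XY#)
No transition for (p, c, top X); M blocks with input ccb remaining.

stuck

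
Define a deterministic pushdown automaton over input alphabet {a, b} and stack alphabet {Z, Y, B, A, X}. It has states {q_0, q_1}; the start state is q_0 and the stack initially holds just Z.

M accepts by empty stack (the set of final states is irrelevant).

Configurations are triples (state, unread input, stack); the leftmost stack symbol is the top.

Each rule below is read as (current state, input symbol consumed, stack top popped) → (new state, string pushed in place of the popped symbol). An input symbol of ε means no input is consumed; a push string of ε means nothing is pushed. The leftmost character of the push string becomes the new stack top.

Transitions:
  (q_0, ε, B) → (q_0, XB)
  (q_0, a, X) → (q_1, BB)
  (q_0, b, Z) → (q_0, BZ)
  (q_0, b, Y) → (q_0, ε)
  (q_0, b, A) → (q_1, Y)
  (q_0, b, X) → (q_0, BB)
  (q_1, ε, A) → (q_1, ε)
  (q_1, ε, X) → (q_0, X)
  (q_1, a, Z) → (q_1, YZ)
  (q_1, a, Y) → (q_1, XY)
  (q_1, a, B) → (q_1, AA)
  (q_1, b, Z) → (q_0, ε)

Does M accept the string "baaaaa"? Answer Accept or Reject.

Reject

(q_0, baaaaa, Z)
  read b, top Z: go to q_0, push BZ → (q_0, aaaaa, BZ)
  ε-move, top B: go to q_0, push XB → (q_0, aaaaa, XBZ)
  read a, top X: go to q_1, push BB → (q_1, aaaa, BBBZ)
  read a, top B: go to q_1, push AA → (q_1, aaa, AABBZ)
  ε-move, top A: go to q_1, push ε → (q_1, aaa, ABBZ)
  ε-move, top A: go to q_1, push ε → (q_1, aaa, BBZ)
  read a, top B: go to q_1, push AA → (q_1, aa, AABZ)
  ε-move, top A: go to q_1, push ε → (q_1, aa, ABZ)
  ε-move, top A: go to q_1, push ε → (q_1, aa, BZ)
  read a, top B: go to q_1, push AA → (q_1, a, AAZ)
  ε-move, top A: go to q_1, push ε → (q_1, a, AZ)
  ε-move, top A: go to q_1, push ε → (q_1, a, Z)
  read a, top Z: go to q_1, push YZ → (q_1, ε, YZ)
All input consumed; stack is YZ, not empty, and no further ε-move applies.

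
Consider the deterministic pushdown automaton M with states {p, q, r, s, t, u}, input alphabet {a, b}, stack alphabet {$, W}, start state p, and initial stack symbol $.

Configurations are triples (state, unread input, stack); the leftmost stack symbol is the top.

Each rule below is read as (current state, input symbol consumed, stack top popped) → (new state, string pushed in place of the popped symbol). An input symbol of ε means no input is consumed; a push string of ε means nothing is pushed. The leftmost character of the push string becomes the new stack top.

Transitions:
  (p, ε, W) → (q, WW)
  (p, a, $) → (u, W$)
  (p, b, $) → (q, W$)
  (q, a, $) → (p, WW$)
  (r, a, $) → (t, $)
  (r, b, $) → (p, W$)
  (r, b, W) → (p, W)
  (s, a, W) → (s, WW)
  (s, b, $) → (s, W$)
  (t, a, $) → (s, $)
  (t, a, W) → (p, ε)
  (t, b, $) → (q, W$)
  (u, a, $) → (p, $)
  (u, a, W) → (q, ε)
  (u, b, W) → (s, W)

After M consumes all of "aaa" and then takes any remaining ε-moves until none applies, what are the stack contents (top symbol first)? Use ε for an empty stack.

(p, aaa, $)
  read a, top $: go to u, push W$ → (u, aa, W$)
  read a, top W: go to q, push ε → (q, a, $)
  read a, top $: go to p, push WW$ → (p, ε, WW$)
  ε-move, top W: go to q, push WW → (q, ε, WWW$)
All input consumed in state q with stack WWW$.

WWW$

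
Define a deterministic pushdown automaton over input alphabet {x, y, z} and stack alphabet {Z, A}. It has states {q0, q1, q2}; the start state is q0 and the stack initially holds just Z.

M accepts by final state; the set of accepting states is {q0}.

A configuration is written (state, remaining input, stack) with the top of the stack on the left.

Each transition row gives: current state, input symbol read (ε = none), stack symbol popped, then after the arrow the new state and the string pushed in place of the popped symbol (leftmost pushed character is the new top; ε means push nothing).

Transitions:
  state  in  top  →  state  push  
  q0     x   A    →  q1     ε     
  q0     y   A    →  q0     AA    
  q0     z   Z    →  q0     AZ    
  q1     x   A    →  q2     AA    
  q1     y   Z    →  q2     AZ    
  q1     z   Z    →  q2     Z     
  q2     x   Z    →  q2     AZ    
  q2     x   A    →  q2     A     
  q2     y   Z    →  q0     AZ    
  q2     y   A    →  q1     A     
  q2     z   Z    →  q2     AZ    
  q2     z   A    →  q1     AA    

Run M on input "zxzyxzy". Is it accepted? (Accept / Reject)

Accept

(q0, zxzyxzy, Z)
  read z, top Z: go to q0, push AZ → (q0, xzyxzy, AZ)
  read x, top A: go to q1, push ε → (q1, zyxzy, Z)
  read z, top Z: go to q2, push Z → (q2, yxzy, Z)
  read y, top Z: go to q0, push AZ → (q0, xzy, AZ)
  read x, top A: go to q1, push ε → (q1, zy, Z)
  read z, top Z: go to q2, push Z → (q2, y, Z)
  read y, top Z: go to q0, push AZ → (q0, ε, AZ)
All input consumed; state q0 ∈ F.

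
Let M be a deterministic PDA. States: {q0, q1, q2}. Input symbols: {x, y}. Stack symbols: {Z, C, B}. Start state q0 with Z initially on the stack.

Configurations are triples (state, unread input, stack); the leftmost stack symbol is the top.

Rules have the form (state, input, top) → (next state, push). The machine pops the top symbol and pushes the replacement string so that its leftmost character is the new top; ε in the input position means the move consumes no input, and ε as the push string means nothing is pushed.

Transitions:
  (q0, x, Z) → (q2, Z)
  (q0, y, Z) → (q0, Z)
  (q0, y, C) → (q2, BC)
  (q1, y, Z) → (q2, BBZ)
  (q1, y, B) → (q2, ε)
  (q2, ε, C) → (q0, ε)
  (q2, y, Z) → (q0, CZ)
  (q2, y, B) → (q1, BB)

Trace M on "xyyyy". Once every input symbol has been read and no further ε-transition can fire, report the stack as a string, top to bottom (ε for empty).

(q0, xyyyy, Z) ⊢ (q2, yyyy, Z) ⊢ (q0, yyy, CZ) ⊢ (q2, yy, BCZ) ⊢ (q1, y, BBCZ) ⊢ (q2, ε, BCZ)
All input consumed in state q2 with stack BCZ.

BCZ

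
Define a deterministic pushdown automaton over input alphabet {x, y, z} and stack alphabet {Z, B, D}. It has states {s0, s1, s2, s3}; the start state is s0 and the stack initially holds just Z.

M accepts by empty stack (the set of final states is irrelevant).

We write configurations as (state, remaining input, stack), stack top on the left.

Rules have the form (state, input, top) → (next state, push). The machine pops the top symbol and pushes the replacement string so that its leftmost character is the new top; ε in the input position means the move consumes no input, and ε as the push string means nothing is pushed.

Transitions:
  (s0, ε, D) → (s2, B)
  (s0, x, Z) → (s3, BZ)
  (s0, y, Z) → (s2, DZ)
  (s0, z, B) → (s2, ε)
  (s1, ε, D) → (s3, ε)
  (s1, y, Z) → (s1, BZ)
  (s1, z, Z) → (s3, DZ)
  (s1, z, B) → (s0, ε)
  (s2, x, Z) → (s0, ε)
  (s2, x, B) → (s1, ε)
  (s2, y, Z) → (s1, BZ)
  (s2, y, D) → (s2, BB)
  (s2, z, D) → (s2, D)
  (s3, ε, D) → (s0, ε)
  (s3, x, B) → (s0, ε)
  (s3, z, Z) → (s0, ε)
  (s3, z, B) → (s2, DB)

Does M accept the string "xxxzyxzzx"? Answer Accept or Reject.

(s0, xxxzyxzzx, Z) ⊢ (s3, xxzyxzzx, BZ) ⊢ (s0, xzyxzzx, Z) ⊢ (s3, zyxzzx, BZ) ⊢ (s2, yxzzx, DBZ) ⊢ (s2, xzzx, BBBZ) ⊢ (s1, zzx, BBZ) ⊢ (s0, zx, BZ) ⊢ (s2, x, Z) ⊢ (s0, ε, ε)
All input consumed and the stack is empty.

Accept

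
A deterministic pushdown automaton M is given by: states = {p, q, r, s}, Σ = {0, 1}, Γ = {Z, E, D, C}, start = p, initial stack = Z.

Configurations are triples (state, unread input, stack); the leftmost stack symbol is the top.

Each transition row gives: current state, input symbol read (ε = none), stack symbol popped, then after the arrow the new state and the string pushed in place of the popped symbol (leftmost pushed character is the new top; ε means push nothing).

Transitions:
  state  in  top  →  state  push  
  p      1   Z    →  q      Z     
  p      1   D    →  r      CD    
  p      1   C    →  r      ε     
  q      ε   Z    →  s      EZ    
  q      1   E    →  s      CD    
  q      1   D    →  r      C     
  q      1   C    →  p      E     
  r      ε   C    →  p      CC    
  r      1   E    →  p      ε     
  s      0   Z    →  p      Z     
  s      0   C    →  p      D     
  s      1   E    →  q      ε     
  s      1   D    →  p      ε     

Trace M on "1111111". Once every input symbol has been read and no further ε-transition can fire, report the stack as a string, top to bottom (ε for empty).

(p, 1111111, Z) ⊢ (q, 111111, Z) ⊢ (s, 111111, EZ) ⊢ (q, 11111, Z) ⊢ (s, 11111, EZ) ⊢ (q, 1111, Z) ⊢ (s, 1111, EZ) ⊢ (q, 111, Z) ⊢ (s, 111, EZ) ⊢ (q, 11, Z) ⊢ (s, 11, EZ) ⊢ (q, 1, Z) ⊢ (s, 1, EZ) ⊢ (q, ε, Z) ⊢ (s, ε, EZ)
All input consumed in state s with stack EZ.

EZ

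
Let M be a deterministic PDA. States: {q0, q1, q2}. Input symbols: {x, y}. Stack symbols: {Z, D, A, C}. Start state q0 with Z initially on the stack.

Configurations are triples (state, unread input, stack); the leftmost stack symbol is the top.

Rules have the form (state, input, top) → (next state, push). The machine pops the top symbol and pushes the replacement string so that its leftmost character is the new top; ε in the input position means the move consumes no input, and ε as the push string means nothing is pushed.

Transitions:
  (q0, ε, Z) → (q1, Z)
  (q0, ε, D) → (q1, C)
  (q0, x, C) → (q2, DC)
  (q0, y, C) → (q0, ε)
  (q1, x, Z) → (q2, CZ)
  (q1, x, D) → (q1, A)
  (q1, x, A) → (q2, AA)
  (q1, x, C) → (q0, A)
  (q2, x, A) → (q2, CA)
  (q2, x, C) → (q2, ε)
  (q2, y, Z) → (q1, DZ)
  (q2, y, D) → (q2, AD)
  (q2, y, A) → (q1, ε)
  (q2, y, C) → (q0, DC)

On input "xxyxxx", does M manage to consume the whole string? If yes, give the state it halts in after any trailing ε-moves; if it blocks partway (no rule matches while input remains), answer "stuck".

q2

(q0, xxyxxx, Z)
  ε-move, top Z: go to q1, push Z → (q1, xxyxxx, Z)
  read x, top Z: go to q2, push CZ → (q2, xyxxx, CZ)
  read x, top C: go to q2, push ε → (q2, yxxx, Z)
  read y, top Z: go to q1, push DZ → (q1, xxx, DZ)
  read x, top D: go to q1, push A → (q1, xx, AZ)
  read x, top A: go to q2, push AA → (q2, x, AAZ)
  read x, top A: go to q2, push CA → (q2, ε, CAAZ)
All input consumed; M is in state q2.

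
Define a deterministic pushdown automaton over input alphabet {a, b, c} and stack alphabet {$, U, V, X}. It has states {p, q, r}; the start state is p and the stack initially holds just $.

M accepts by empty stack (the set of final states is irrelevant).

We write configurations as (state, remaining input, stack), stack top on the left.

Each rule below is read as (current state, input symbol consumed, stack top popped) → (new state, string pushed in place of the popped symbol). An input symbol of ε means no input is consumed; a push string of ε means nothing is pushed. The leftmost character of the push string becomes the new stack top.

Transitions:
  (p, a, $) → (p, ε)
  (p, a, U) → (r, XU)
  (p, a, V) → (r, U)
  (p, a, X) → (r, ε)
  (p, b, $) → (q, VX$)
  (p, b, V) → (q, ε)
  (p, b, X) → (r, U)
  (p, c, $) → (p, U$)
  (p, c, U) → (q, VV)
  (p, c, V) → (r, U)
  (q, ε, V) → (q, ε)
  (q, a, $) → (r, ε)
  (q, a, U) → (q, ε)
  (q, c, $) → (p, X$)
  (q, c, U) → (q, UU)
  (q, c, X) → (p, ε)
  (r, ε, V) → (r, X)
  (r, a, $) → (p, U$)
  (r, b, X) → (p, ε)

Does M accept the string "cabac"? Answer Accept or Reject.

Reject

(p, cabac, $) ⊢ (p, abac, U$) ⊢ (r, bac, XU$) ⊢ (p, ac, U$) ⊢ (r, c, XU$)
No transition applies at (r, c, XU$); input not fully consumed.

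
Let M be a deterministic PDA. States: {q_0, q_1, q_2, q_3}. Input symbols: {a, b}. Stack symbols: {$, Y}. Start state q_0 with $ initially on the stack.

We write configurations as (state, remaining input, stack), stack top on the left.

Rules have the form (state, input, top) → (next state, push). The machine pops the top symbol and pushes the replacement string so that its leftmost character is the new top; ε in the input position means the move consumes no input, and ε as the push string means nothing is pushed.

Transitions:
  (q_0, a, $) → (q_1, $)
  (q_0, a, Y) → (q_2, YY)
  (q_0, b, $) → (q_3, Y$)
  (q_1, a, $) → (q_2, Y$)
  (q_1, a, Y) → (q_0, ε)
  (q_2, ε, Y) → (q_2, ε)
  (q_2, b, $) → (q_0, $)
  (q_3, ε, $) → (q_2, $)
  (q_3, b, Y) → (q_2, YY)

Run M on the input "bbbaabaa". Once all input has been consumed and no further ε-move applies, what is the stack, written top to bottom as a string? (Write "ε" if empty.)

(q_0, bbbaabaa, $)
  read b, top $: go to q_3, push Y$ → (q_3, bbaabaa, Y$)
  read b, top Y: go to q_2, push YY → (q_2, baabaa, YY$)
  ε-move, top Y: go to q_2, push ε → (q_2, baabaa, Y$)
  ε-move, top Y: go to q_2, push ε → (q_2, baabaa, $)
  read b, top $: go to q_0, push $ → (q_0, aabaa, $)
  read a, top $: go to q_1, push $ → (q_1, abaa, $)
  read a, top $: go to q_2, push Y$ → (q_2, baa, Y$)
  ε-move, top Y: go to q_2, push ε → (q_2, baa, $)
  read b, top $: go to q_0, push $ → (q_0, aa, $)
  read a, top $: go to q_1, push $ → (q_1, a, $)
  read a, top $: go to q_2, push Y$ → (q_2, ε, Y$)
  ε-move, top Y: go to q_2, push ε → (q_2, ε, $)
All input consumed in state q_2 with stack $.

$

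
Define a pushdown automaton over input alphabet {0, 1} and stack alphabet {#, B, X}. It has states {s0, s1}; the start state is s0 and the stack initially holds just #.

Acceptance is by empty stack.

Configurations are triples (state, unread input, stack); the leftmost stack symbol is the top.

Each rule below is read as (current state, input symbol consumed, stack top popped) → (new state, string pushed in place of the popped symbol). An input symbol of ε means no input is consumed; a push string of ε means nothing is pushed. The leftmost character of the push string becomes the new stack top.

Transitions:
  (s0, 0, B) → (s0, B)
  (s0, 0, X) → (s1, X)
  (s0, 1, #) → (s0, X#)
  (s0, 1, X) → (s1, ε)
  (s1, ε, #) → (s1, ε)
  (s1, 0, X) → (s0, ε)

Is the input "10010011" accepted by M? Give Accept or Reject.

Accept

One accepting computation: (s0, 10010011, #) ⊢ (s0, 0010011, X#) ⊢ (s1, 010011, X#) ⊢ (s0, 10011, #) ⊢ (s0, 0011, X#) ⊢ (s1, 011, X#) ⊢ (s0, 11, #) ⊢ (s0, 1, X#) ⊢ (s1, ε, #) ⊢ (s1, ε, ε)
All input consumed and the stack is empty.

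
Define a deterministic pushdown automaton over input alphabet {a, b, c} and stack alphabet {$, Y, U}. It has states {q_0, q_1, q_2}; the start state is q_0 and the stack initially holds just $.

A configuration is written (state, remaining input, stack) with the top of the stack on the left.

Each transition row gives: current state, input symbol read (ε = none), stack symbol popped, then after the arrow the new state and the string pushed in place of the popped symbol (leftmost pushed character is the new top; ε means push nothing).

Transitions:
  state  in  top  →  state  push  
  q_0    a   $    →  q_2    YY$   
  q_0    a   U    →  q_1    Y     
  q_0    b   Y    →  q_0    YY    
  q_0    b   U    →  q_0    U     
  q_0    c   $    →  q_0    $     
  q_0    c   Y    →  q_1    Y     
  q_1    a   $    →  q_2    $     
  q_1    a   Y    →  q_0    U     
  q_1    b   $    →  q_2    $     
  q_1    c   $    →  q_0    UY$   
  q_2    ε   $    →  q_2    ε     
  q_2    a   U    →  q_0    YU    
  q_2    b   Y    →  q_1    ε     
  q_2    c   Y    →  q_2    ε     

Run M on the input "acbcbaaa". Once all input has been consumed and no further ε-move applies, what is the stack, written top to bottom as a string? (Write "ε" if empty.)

(q_0, acbcbaaa, $)
  read a, top $: go to q_2, push YY$ → (q_2, cbcbaaa, YY$)
  read c, top Y: go to q_2, push ε → (q_2, bcbaaa, Y$)
  read b, top Y: go to q_1, push ε → (q_1, cbaaa, $)
  read c, top $: go to q_0, push UY$ → (q_0, baaa, UY$)
  read b, top U: go to q_0, push U → (q_0, aaa, UY$)
  read a, top U: go to q_1, push Y → (q_1, aa, YY$)
  read a, top Y: go to q_0, push U → (q_0, a, UY$)
  read a, top U: go to q_1, push Y → (q_1, ε, YY$)
All input consumed in state q_1 with stack YY$.

YY$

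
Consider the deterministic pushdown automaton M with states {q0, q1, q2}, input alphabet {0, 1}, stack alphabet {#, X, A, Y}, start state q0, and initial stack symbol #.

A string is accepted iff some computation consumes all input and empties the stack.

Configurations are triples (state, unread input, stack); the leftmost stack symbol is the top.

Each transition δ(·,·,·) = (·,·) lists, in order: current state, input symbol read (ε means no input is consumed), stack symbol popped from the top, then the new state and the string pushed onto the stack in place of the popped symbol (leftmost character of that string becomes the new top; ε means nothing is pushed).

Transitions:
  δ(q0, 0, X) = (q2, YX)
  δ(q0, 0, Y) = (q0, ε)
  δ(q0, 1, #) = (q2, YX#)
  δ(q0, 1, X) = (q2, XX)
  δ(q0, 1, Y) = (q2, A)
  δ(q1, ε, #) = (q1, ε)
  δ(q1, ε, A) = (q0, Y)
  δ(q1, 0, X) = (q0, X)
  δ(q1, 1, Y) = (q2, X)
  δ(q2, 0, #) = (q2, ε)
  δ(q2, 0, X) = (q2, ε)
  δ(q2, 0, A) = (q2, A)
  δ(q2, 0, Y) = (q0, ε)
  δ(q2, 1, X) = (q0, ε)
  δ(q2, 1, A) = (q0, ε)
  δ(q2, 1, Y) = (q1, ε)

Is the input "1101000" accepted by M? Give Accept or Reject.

Accept

(q0, 1101000, #)
  read 1, top #: go to q2, push YX# → (q2, 101000, YX#)
  read 1, top Y: go to q1, push ε → (q1, 01000, X#)
  read 0, top X: go to q0, push X → (q0, 1000, X#)
  read 1, top X: go to q2, push XX → (q2, 000, XX#)
  read 0, top X: go to q2, push ε → (q2, 00, X#)
  read 0, top X: go to q2, push ε → (q2, 0, #)
  read 0, top #: go to q2, push ε → (q2, ε, ε)
All input consumed and the stack is empty.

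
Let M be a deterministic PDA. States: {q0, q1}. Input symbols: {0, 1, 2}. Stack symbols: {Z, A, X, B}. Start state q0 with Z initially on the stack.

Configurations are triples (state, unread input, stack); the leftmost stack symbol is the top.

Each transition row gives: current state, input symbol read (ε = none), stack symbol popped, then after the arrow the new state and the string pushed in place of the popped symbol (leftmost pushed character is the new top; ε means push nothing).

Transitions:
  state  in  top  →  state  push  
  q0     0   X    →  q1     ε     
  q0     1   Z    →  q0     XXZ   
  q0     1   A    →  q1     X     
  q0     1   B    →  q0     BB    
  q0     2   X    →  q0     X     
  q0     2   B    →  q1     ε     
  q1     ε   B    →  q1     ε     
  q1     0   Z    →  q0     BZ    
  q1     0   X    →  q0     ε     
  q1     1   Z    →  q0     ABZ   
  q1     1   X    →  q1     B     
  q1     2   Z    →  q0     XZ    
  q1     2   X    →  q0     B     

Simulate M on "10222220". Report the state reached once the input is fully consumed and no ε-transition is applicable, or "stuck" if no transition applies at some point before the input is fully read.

q1

(q0, 10222220, Z) ⊢ (q0, 0222220, XXZ) ⊢ (q1, 222220, XZ) ⊢ (q0, 22220, BZ) ⊢ (q1, 2220, Z) ⊢ (q0, 220, XZ) ⊢ (q0, 20, XZ) ⊢ (q0, 0, XZ) ⊢ (q1, ε, Z)
All input consumed; M is in state q1.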